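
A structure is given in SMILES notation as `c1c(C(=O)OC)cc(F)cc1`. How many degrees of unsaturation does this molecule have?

Atom tally by fragment:
  benzene ring core → C:6 H:6
  (− 2 ring H displaced by substituents)
  + COOCH3 → C:2 H:3 O:2
  + F → F:1
Element totals:
  C: 8
  H: 7
  F: 1
  O: 2
Molecular formula: C8H7FO2.
DoU = (2C + 2 + N − H − X) / 2 = (2·8 + 2 + 0 − 7 − 1) / 2 = 5.

5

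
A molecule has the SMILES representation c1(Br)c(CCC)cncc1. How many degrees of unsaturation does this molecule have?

Atom tally by fragment:
  pyridine ring core → C:5 H:5 N:1
  (− 2 ring H displaced by substituents)
  + Br → Br:1
  + CH2CH2CH3 → C:3 H:7
Element totals:
  C: 8
  H: 10
  Br: 1
  N: 1
Molecular formula: C8H10BrN.
DoU = (2C + 2 + N − H − X) / 2 = (2·8 + 2 + 1 − 10 − 1) / 2 = 4.

4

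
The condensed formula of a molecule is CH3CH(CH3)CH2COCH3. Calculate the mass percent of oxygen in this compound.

15.97%

Element totals:
  C: 6
  H: 12
  O: 1
Molecular formula: C6H12O.
Molar mass = 100.161 g/mol.
Mass from O: 1 × 15.999 = 15.999 g/mol.
%O = 15.999 / 100.161 × 100 = 15.97%.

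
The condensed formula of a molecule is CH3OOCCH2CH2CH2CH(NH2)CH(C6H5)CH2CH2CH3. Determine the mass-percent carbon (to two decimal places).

Atom tally by fragment:
  CH3OOCCH2 → C:3 H:5 O:2
  CH2 → C:1 H:2
  CH2 → C:1 H:2
  CH(NH2) → C:1 H:3 N:1
  CH(C6H5) → C:7 H:6
  CH2 → C:1 H:2
  CH2 → C:1 H:2
  CH3 → C:1 H:3
Element totals:
  C: 16
  H: 25
  N: 1
  O: 2
Molecular formula: C16H25NO2.
Molar mass = 263.381 g/mol.
Mass from C: 16 × 12.011 = 192.176 g/mol.
%C = 192.176 / 263.381 × 100 = 72.97%.

72.97%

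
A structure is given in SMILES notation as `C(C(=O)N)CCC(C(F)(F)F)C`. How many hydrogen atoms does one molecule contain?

12

Atom tally by fragment:
  H2NOCCH2 → C:2 H:4 O:1 N:1
  CH2 → C:1 H:2
  CH2 → C:1 H:2
  CH(CF3) → C:2 H:1 F:3
  CH3 → C:1 H:3
Element totals:
  C: 7
  H: 12
  F: 3
  N: 1
  O: 1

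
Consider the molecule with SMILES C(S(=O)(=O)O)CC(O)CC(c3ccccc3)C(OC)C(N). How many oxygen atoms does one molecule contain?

5

Atom tally by fragment:
  HO3SCH2 → C:1 H:3 S:1 O:3
  CH2 → C:1 H:2
  CH(OH) → C:1 H:2 O:1
  CH2 → C:1 H:2
  CH(C6H5) → C:7 H:6
  CH(OCH3) → C:2 H:4 O:1
  CH2NH2 → C:1 H:4 N:1
Element totals:
  C: 14
  H: 23
  N: 1
  O: 5
  S: 1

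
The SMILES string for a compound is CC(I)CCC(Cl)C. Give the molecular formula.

Atom tally by fragment:
  CH3 → C:1 H:3
  CH(I) → C:1 H:1 I:1
  CH2 → C:1 H:2
  CH2 → C:1 H:2
  CH(Cl) → C:1 H:1 Cl:1
  CH3 → C:1 H:3
Element totals:
  C: 6
  H: 12
  Cl: 1
  I: 1

C6H12ClI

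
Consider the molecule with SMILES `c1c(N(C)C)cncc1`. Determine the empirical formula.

Atom tally by fragment:
  pyridine ring core → C:5 H:5 N:1
  (− 1 ring H displaced by substituents)
  + N(CH3)2 → N:1 C:2 H:6
Element totals:
  C: 7
  H: 10
  N: 2
Molecular formula: C7H10N2.
gcd of subscripts (7, 10, 2) = 1, so the empirical formula equals the molecular formula.

C7H10N2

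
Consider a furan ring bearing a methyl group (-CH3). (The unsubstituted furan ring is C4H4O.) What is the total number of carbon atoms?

Atom tally by fragment:
  furan ring core → C:4 H:4 O:1
  (− 1 ring H displaced by substituents)
  + CH3 → C:1 H:3
Element totals:
  C: 5
  H: 6
  O: 1

5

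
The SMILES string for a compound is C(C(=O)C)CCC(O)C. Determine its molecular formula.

C7H14O2

Atom tally by fragment:
  CH3COCH2 → C:3 H:5 O:1
  CH2 → C:1 H:2
  CH2 → C:1 H:2
  CH(OH) → C:1 H:2 O:1
  CH3 → C:1 H:3
Element totals:
  C: 7
  H: 14
  O: 2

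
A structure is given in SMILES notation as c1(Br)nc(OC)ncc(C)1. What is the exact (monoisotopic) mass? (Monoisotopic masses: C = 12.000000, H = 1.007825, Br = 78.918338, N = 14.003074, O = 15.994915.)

201.9742

Atom tally by fragment:
  pyrimidine ring core → C:4 H:4 N:2
  (− 3 ring H displaced by substituents)
  + Br → Br:1
  + OCH3 → C:1 H:3 O:1
  + CH3 → C:1 H:3
Element totals:
  C: 6
  H: 7
  Br: 1
  N: 2
  O: 1
Molecular formula: C6H7BrN2O.
  M = 6(12.0) + 7(1.007825) + 78.918338 + 2(14.003074) + 15.994915
    = 72.000000 + 7.054775 + 78.918338 + 28.006148 + 15.994915 = 201.974176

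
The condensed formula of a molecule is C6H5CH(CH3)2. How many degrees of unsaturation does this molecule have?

Element totals:
  C: 9
  H: 12
Molecular formula: C9H12.
DoU = (2C + 2 + N − H − X) / 2 = (2·9 + 2 + 0 − 12 − 0) / 2 = 4.

4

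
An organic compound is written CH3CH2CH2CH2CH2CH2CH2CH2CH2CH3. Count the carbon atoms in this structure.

10

Atom tally by fragment:
  CH3 → C:1 H:3
  CH2 → C:1 H:2
  CH2 → C:1 H:2
  CH2 → C:1 H:2
  CH2 → C:1 H:2
  CH2 → C:1 H:2
  CH2 → C:1 H:2
  CH2 → C:1 H:2
  CH2 → C:1 H:2
  CH3 → C:1 H:3
Element totals:
  C: 10
  H: 22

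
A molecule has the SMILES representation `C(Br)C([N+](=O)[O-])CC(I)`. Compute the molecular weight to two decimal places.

307.91 g/mol

Atom tally by fragment:
  BrCH2 → C:1 H:2 Br:1
  CH(NO2) → C:1 H:1 N:1 O:2
  CH2 → C:1 H:2
  CH2I → C:1 H:2 I:1
Element totals:
  C: 4
  H: 7
  Br: 1
  I: 1
  N: 1
  O: 2
Molecular formula: C4H7BrINO2.
  M = 4(12.011) + 7(1.008) + 79.904 + 126.904 + 14.007 + 2(15.999)
    = 48.044 + 7.056 + 79.904 + 126.904 + 14.007 + 31.998 = 307.913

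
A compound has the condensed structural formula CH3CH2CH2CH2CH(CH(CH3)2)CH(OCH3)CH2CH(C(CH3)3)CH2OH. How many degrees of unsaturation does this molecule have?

0

Element totals:
  C: 17
  H: 36
  O: 2
Molecular formula: C17H36O2.
DoU = (2C + 2 + N − H − X) / 2 = (2·17 + 2 + 0 − 36 − 0) / 2 = 0.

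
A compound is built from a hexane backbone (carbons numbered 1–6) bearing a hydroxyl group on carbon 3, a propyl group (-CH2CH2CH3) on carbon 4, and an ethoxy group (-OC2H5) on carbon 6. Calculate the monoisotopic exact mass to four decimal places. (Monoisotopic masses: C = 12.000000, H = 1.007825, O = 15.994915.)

188.1776

Atom tally by fragment:
  CH3 → C:1 H:3
  CH2 → C:1 H:2
  CH(OH) → C:1 H:2 O:1
  CH(CH2CH2CH3) → C:4 H:8
  CH2 → C:1 H:2
  CH2OC2H5 → C:3 H:7 O:1
Element totals:
  C: 11
  H: 24
  O: 2
Molecular formula: C11H24O2.
  M = 11(12.0) + 24(1.007825) + 2(15.994915)
    = 132.000000 + 24.187800 + 31.989830 = 188.177630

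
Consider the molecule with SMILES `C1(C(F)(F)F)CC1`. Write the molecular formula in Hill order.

Atom tally by fragment:
  cyclopropane ring core → C:3 H:6
  (− 1 ring H displaced by substituents)
  + CF3 → C:1 F:3
Element totals:
  C: 4
  H: 5
  F: 3

C4H5F3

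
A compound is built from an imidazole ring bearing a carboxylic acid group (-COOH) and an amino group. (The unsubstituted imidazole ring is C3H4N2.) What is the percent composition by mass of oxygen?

Atom tally by fragment:
  imidazole ring core → C:3 H:4 N:2
  (− 2 ring H displaced by substituents)
  + COOH → C:1 H:1 O:2
  + NH2 → N:1 H:2
Element totals:
  C: 4
  H: 5
  N: 3
  O: 2
Molecular formula: C4H5N3O2.
Molar mass = 127.103 g/mol.
Mass from O: 2 × 15.999 = 31.998 g/mol.
%O = 31.998 / 127.103 × 100 = 25.17%.

25.17%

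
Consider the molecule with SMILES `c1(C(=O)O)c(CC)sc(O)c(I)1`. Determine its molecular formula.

C7H7IO3S

Atom tally by fragment:
  thiophene ring core → C:4 H:4 S:1
  (− 4 ring H displaced by substituents)
  + COOH → C:1 H:1 O:2
  + C2H5 → C:2 H:5
  + OH → O:1 H:1
  + I → I:1
Element totals:
  C: 7
  H: 7
  I: 1
  O: 3
  S: 1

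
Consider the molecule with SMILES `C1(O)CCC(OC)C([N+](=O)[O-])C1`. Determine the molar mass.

175.18 g/mol

Atom tally by fragment:
  cyclohexane ring core → C:6 H:12
  (− 3 ring H displaced by substituents)
  + OH → O:1 H:1
  + OCH3 → C:1 H:3 O:1
  + NO2 → N:1 O:2
Element totals:
  C: 7
  H: 13
  N: 1
  O: 4
Molecular formula: C7H13NO4.
  M = 7(12.011) + 13(1.008) + 14.007 + 4(15.999)
    = 84.077 + 13.104 + 14.007 + 63.996 = 175.184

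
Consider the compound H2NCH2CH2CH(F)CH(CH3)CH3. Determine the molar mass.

119.18 g/mol

Atom tally by fragment:
  H2NCH2 → C:1 H:4 N:1
  CH2 → C:1 H:2
  CH(F) → C:1 H:1 F:1
  CH(CH3) → C:2 H:4
  CH3 → C:1 H:3
Element totals:
  C: 6
  H: 14
  F: 1
  N: 1
Molecular formula: C6H14FN.
  M = 6(12.011) + 14(1.008) + 18.998 + 14.007
    = 72.066 + 14.112 + 18.998 + 14.007 = 119.183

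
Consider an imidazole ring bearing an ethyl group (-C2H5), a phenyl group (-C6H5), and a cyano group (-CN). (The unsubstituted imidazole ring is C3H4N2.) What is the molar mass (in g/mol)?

197.24 g/mol

Atom tally by fragment:
  imidazole ring core → C:3 H:4 N:2
  (− 3 ring H displaced by substituents)
  + C2H5 → C:2 H:5
  + C6H5 → C:6 H:5
  + CN → C:1 N:1
Element totals:
  C: 12
  H: 11
  N: 3
Molecular formula: C12H11N3.
  M = 12(12.011) + 11(1.008) + 3(14.007)
    = 144.132 + 11.088 + 42.021 = 197.241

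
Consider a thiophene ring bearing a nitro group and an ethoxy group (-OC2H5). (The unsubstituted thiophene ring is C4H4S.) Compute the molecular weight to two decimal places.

Atom tally by fragment:
  thiophene ring core → C:4 H:4 S:1
  (− 2 ring H displaced by substituents)
  + NO2 → N:1 O:2
  + OC2H5 → C:2 H:5 O:1
Element totals:
  C: 6
  H: 7
  N: 1
  O: 3
  S: 1
Molecular formula: C6H7NO3S.
  M = 6(12.011) + 7(1.008) + 14.007 + 3(15.999) + 32.06
    = 72.066 + 7.056 + 14.007 + 47.997 + 32.060 = 173.186

173.19 g/mol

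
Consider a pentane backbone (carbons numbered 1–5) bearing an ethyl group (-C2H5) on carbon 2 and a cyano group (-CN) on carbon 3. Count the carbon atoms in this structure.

8

Atom tally by fragment:
  CH3 → C:1 H:3
  CH(C2H5) → C:3 H:6
  CH(CN) → C:2 H:1 N:1
  CH2 → C:1 H:2
  CH3 → C:1 H:3
Element totals:
  C: 8
  H: 15
  N: 1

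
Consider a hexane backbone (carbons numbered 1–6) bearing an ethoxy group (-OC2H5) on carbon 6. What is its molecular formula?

C8H18O

Atom tally by fragment:
  CH3 → C:1 H:3
  CH2 → C:1 H:2
  CH2 → C:1 H:2
  CH2 → C:1 H:2
  CH2 → C:1 H:2
  CH2OC2H5 → C:3 H:7 O:1
Element totals:
  C: 8
  H: 18
  O: 1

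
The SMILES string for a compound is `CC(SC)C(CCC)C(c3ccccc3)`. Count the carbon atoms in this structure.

14

Atom tally by fragment:
  CH3 → C:1 H:3
  CH(SCH3) → C:2 H:4 S:1
  CH(CH2CH2CH3) → C:4 H:8
  CH2C6H5 → C:7 H:7
Element totals:
  C: 14
  H: 22
  S: 1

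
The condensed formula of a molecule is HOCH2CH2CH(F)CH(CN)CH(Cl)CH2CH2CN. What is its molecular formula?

Atom tally by fragment:
  HOCH2CH2 → C:2 H:5 O:1
  CH(F) → C:1 H:1 F:1
  CH(CN) → C:2 H:1 N:1
  CH(Cl) → C:1 H:1 Cl:1
  CH2 → C:1 H:2
  CH2CN → C:2 H:2 N:1
Element totals:
  C: 9
  H: 12
  Cl: 1
  F: 1
  N: 2
  O: 1

C9H12ClFN2O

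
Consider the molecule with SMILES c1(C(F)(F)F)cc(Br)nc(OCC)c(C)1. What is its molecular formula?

C9H9BrF3NO

Atom tally by fragment:
  pyridine ring core → C:5 H:5 N:1
  (− 4 ring H displaced by substituents)
  + CF3 → C:1 F:3
  + Br → Br:1
  + OC2H5 → C:2 H:5 O:1
  + CH3 → C:1 H:3
Element totals:
  C: 9
  H: 9
  Br: 1
  F: 3
  N: 1
  O: 1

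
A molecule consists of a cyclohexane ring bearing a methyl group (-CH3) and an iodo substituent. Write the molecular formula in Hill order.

Atom tally by fragment:
  cyclohexane ring core → C:6 H:12
  (− 2 ring H displaced by substituents)
  + CH3 → C:1 H:3
  + I → I:1
Element totals:
  C: 7
  H: 13
  I: 1

C7H13I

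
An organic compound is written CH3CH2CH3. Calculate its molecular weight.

Atom tally by fragment:
  CH3 → C:1 H:3
  CH2 → C:1 H:2
  CH3 → C:1 H:3
Element totals:
  C: 3
  H: 8
Molecular formula: C3H8.
  M = 3(12.011) + 8(1.008)
    = 36.033 + 8.064 = 44.097

44.10 g/mol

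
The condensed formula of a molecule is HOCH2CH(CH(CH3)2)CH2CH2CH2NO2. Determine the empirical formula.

C8H17NO3

Element totals:
  C: 8
  H: 17
  N: 1
  O: 3
Molecular formula: C8H17NO3.
gcd of subscripts (8, 17, 1, 3) = 1, so the empirical formula equals the molecular formula.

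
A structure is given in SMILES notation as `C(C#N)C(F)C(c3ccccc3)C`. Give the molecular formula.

Atom tally by fragment:
  NCCH2 → C:2 H:2 N:1
  CH(F) → C:1 H:1 F:1
  CH(C6H5) → C:7 H:6
  CH3 → C:1 H:3
Element totals:
  C: 11
  H: 12
  F: 1
  N: 1

C11H12FN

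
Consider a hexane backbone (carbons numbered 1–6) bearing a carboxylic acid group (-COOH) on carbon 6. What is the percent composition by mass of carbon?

Atom tally by fragment:
  CH3 → C:1 H:3
  CH2 → C:1 H:2
  CH2 → C:1 H:2
  CH2 → C:1 H:2
  CH2 → C:1 H:2
  CH2COOH → C:2 H:3 O:2
Element totals:
  C: 7
  H: 14
  O: 2
Molecular formula: C7H14O2.
Molar mass = 130.187 g/mol.
Mass from C: 7 × 12.011 = 84.077 g/mol.
%C = 84.077 / 130.187 × 100 = 64.58%.

64.58%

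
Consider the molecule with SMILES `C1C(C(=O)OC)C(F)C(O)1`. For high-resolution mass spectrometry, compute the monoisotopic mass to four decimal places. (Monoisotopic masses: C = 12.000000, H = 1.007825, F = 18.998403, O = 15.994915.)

Atom tally by fragment:
  cyclobutane ring core → C:4 H:8
  (− 3 ring H displaced by substituents)
  + COOCH3 → C:2 H:3 O:2
  + F → F:1
  + OH → O:1 H:1
Element totals:
  C: 6
  H: 9
  F: 1
  O: 3
Molecular formula: C6H9FO3.
  M = 6(12.0) + 9(1.007825) + 18.998403 + 3(15.994915)
    = 72.000000 + 9.070425 + 18.998403 + 47.984745 = 148.053573

148.0536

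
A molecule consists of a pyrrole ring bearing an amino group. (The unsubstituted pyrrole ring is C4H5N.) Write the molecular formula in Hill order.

C4H6N2

Atom tally by fragment:
  pyrrole ring core → C:4 H:5 N:1
  (− 1 ring H displaced by substituents)
  + NH2 → N:1 H:2
Element totals:
  C: 4
  H: 6
  N: 2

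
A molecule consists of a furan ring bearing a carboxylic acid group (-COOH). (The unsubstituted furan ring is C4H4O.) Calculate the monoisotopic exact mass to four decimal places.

Atom tally by fragment:
  furan ring core → C:4 H:4 O:1
  (− 1 ring H displaced by substituents)
  + COOH → C:1 H:1 O:2
Element totals:
  C: 5
  H: 4
  O: 3
Molecular formula: C5H4O3.
  M = 5(12.0) + 4(1.007825) + 3(15.994915)
    = 60.000000 + 4.031300 + 47.984745 = 112.016045

112.0160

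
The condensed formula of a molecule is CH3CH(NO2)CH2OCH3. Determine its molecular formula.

Element totals:
  C: 4
  H: 9
  N: 1
  O: 3

C4H9NO3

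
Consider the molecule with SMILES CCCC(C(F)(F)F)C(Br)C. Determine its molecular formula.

Atom tally by fragment:
  CH3 → C:1 H:3
  CH2 → C:1 H:2
  CH2 → C:1 H:2
  CH(CF3) → C:2 H:1 F:3
  CH(Br) → C:1 H:1 Br:1
  CH3 → C:1 H:3
Element totals:
  C: 7
  H: 12
  Br: 1
  F: 3

C7H12BrF3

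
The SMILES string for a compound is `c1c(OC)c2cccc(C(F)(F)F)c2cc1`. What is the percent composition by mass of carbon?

63.72%

Atom tally by fragment:
  naphthalene ring system core → C:10 H:8
  (− 2 ring H displaced by substituents)
  + OCH3 → C:1 H:3 O:1
  + CF3 → C:1 F:3
Element totals:
  C: 12
  H: 9
  F: 3
  O: 1
Molecular formula: C12H9F3O.
Molar mass = 226.197 g/mol.
Mass from C: 12 × 12.011 = 144.132 g/mol.
%C = 144.132 / 226.197 × 100 = 63.72%.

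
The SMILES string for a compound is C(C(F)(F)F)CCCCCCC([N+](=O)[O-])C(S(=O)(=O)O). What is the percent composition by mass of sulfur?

Atom tally by fragment:
  F3CCH2 → C:2 H:2 F:3
  CH2 → C:1 H:2
  CH2 → C:1 H:2
  CH2 → C:1 H:2
  CH2 → C:1 H:2
  CH2 → C:1 H:2
  CH2 → C:1 H:2
  CH(NO2) → C:1 H:1 N:1 O:2
  CH2SO3H → C:1 H:3 S:1 O:3
Element totals:
  C: 10
  H: 18
  F: 3
  N: 1
  O: 5
  S: 1
Molecular formula: C10H18F3NO5S.
Molar mass = 321.310 g/mol.
Mass from S: 1 × 32.06 = 32.060 g/mol.
%S = 32.060 / 321.310 × 100 = 9.98%.

9.98%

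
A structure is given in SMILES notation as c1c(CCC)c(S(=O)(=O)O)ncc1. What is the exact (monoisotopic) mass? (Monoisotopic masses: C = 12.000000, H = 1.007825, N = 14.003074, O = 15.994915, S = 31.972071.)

201.0460

Atom tally by fragment:
  pyridine ring core → C:5 H:5 N:1
  (− 2 ring H displaced by substituents)
  + CH2CH2CH3 → C:3 H:7
  + SO3H → S:1 O:3 H:1
Element totals:
  C: 8
  H: 11
  N: 1
  O: 3
  S: 1
Molecular formula: C8H11NO3S.
  M = 8(12.0) + 11(1.007825) + 14.003074 + 3(15.994915) + 31.972071
    = 96.000000 + 11.086075 + 14.003074 + 47.984745 + 31.972071 = 201.045965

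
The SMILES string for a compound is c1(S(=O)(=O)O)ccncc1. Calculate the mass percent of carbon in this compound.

Atom tally by fragment:
  pyridine ring core → C:5 H:5 N:1
  (− 1 ring H displaced by substituents)
  + SO3H → S:1 O:3 H:1
Element totals:
  C: 5
  H: 5
  N: 1
  O: 3
  S: 1
Molecular formula: C5H5NO3S.
Molar mass = 159.159 g/mol.
Mass from C: 5 × 12.011 = 60.055 g/mol.
%C = 60.055 / 159.159 × 100 = 37.73%.

37.73%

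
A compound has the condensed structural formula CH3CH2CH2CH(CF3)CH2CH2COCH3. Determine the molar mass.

Element totals:
  C: 9
  H: 15
  F: 3
  O: 1
Molecular formula: C9H15F3O.
  M = 9(12.011) + 15(1.008) + 3(18.998) + 15.999
    = 108.099 + 15.120 + 56.994 + 15.999 = 196.212

196.21 g/mol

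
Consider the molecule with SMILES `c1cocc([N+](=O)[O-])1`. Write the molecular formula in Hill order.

C4H3NO3

Atom tally by fragment:
  furan ring core → C:4 H:4 O:1
  (− 1 ring H displaced by substituents)
  + NO2 → N:1 O:2
Element totals:
  C: 4
  H: 3
  N: 1
  O: 3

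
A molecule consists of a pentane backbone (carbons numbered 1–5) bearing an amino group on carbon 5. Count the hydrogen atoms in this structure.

Atom tally by fragment:
  CH3 → C:1 H:3
  CH2 → C:1 H:2
  CH2 → C:1 H:2
  CH2 → C:1 H:2
  CH2NH2 → C:1 H:4 N:1
Element totals:
  C: 5
  H: 13
  N: 1

13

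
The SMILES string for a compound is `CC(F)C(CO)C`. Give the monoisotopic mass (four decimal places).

106.0794

Atom tally by fragment:
  CH3 → C:1 H:3
  CH(F) → C:1 H:1 F:1
  CH(CH2OH) → C:2 H:4 O:1
  CH3 → C:1 H:3
Element totals:
  C: 5
  H: 11
  F: 1
  O: 1
Molecular formula: C5H11FO.
  M = 5(12.0) + 11(1.007825) + 18.998403 + 15.994915
    = 60.000000 + 11.086075 + 18.998403 + 15.994915 = 106.079393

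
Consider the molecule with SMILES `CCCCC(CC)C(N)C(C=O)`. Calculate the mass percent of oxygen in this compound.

9.34%

Atom tally by fragment:
  CH3 → C:1 H:3
  CH2 → C:1 H:2
  CH2 → C:1 H:2
  CH2 → C:1 H:2
  CH(C2H5) → C:3 H:6
  CH(NH2) → C:1 H:3 N:1
  CH2CHO → C:2 H:3 O:1
Element totals:
  C: 10
  H: 21
  N: 1
  O: 1
Molecular formula: C10H21NO.
Molar mass = 171.284 g/mol.
Mass from O: 1 × 15.999 = 15.999 g/mol.
%O = 15.999 / 171.284 × 100 = 9.34%.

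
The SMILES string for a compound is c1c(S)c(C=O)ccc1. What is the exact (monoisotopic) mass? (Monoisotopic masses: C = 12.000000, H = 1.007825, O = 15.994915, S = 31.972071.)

Atom tally by fragment:
  benzene ring core → C:6 H:6
  (− 2 ring H displaced by substituents)
  + SH → S:1 H:1
  + CHO → C:1 H:1 O:1
Element totals:
  C: 7
  H: 6
  O: 1
  S: 1
Molecular formula: C7H6OS.
  M = 7(12.0) + 6(1.007825) + 15.994915 + 31.972071
    = 84.000000 + 6.046950 + 15.994915 + 31.972071 = 138.013936

138.0139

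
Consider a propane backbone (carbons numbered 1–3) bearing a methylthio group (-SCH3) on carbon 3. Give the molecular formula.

C4H10S

Atom tally by fragment:
  CH3 → C:1 H:3
  CH2 → C:1 H:2
  CH2SCH3 → C:2 H:5 S:1
Element totals:
  C: 4
  H: 10
  S: 1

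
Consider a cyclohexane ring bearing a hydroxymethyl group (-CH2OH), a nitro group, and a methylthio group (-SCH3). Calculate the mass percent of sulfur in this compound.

15.62%

Atom tally by fragment:
  cyclohexane ring core → C:6 H:12
  (− 3 ring H displaced by substituents)
  + CH2OH → C:1 H:3 O:1
  + NO2 → N:1 O:2
  + SCH3 → C:1 H:3 S:1
Element totals:
  C: 8
  H: 15
  N: 1
  O: 3
  S: 1
Molecular formula: C8H15NO3S.
Molar mass = 205.272 g/mol.
Mass from S: 1 × 32.06 = 32.060 g/mol.
%S = 32.060 / 205.272 × 100 = 15.62%.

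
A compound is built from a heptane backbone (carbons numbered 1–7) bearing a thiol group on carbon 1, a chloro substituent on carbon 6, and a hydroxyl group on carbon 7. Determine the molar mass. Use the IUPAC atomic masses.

Atom tally by fragment:
  HSCH2 → C:1 H:3 S:1
  CH2 → C:1 H:2
  CH2 → C:1 H:2
  CH2 → C:1 H:2
  CH2 → C:1 H:2
  CH(Cl) → C:1 H:1 Cl:1
  CH2OH → C:1 H:3 O:1
Element totals:
  C: 7
  H: 15
  Cl: 1
  O: 1
  S: 1
Molecular formula: C7H15ClOS.
  M = 7(12.011) + 15(1.008) + 35.45 + 15.999 + 32.06
    = 84.077 + 15.120 + 35.450 + 15.999 + 32.060 = 182.706

182.71 g/mol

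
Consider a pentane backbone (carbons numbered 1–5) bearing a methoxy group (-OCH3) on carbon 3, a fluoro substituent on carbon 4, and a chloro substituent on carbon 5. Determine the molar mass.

154.61 g/mol

Atom tally by fragment:
  CH3 → C:1 H:3
  CH2 → C:1 H:2
  CH(OCH3) → C:2 H:4 O:1
  CH(F) → C:1 H:1 F:1
  CH2Cl → C:1 H:2 Cl:1
Element totals:
  C: 6
  H: 12
  Cl: 1
  F: 1
  O: 1
Molecular formula: C6H12ClFO.
  M = 6(12.011) + 12(1.008) + 35.45 + 18.998 + 15.999
    = 72.066 + 12.096 + 35.450 + 18.998 + 15.999 = 154.609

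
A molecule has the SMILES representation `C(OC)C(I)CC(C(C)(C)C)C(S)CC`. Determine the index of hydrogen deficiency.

Atom tally by fragment:
  CH3OCH2 → C:2 H:5 O:1
  CH(I) → C:1 H:1 I:1
  CH2 → C:1 H:2
  CH(C(CH3)3) → C:5 H:10
  CH(SH) → C:1 H:2 S:1
  CH2 → C:1 H:2
  CH3 → C:1 H:3
Element totals:
  C: 12
  H: 25
  I: 1
  O: 1
  S: 1
Molecular formula: C12H25IOS.
DoU = (2C + 2 + N − H − X) / 2 = (2·12 + 2 + 0 − 25 − 1) / 2 = 0.

0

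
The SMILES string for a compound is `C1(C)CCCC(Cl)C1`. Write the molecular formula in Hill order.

Atom tally by fragment:
  cyclohexane ring core → C:6 H:12
  (− 2 ring H displaced by substituents)
  + CH3 → C:1 H:3
  + Cl → Cl:1
Element totals:
  C: 7
  H: 13
  Cl: 1

C7H13Cl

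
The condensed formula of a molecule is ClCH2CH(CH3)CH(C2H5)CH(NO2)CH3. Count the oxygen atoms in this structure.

Atom tally by fragment:
  ClCH2 → C:1 H:2 Cl:1
  CH(CH3) → C:2 H:4
  CH(C2H5) → C:3 H:6
  CH(NO2) → C:1 H:1 N:1 O:2
  CH3 → C:1 H:3
Element totals:
  C: 8
  H: 16
  Cl: 1
  N: 1
  O: 2

2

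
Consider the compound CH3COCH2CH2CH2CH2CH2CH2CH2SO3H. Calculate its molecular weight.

Atom tally by fragment:
  CH3COCH2 → C:3 H:5 O:1
  CH2 → C:1 H:2
  CH2 → C:1 H:2
  CH2 → C:1 H:2
  CH2 → C:1 H:2
  CH2 → C:1 H:2
  CH2SO3H → C:1 H:3 S:1 O:3
Element totals:
  C: 9
  H: 18
  O: 4
  S: 1
Molecular formula: C9H18O4S.
  M = 9(12.011) + 18(1.008) + 4(15.999) + 32.06
    = 108.099 + 18.144 + 63.996 + 32.060 = 222.299

222.30 g/mol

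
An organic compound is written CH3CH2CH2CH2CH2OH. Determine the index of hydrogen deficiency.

Element totals:
  C: 5
  H: 12
  O: 1
Molecular formula: C5H12O.
DoU = (2C + 2 + N − H − X) / 2 = (2·5 + 2 + 0 − 12 − 0) / 2 = 0.

0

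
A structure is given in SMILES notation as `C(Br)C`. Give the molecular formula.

C2H5Br

Atom tally by fragment:
  BrCH2 → C:1 H:2 Br:1
  CH3 → C:1 H:3
Element totals:
  C: 2
  H: 5
  Br: 1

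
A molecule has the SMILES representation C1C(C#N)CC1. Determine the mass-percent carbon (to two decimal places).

74.03%

Atom tally by fragment:
  cyclobutane ring core → C:4 H:8
  (− 1 ring H displaced by substituents)
  + CN → C:1 N:1
Element totals:
  C: 5
  H: 7
  N: 1
Molecular formula: C5H7N.
Molar mass = 81.118 g/mol.
Mass from C: 5 × 12.011 = 60.055 g/mol.
%C = 60.055 / 81.118 × 100 = 74.03%.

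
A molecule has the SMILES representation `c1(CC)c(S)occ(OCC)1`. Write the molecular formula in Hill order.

Atom tally by fragment:
  furan ring core → C:4 H:4 O:1
  (− 3 ring H displaced by substituents)
  + C2H5 → C:2 H:5
  + SH → S:1 H:1
  + OC2H5 → C:2 H:5 O:1
Element totals:
  C: 8
  H: 12
  O: 2
  S: 1

C8H12O2S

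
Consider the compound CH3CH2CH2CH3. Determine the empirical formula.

C2H5

Atom tally by fragment:
  CH3 → C:1 H:3
  CH2 → C:1 H:2
  CH2 → C:1 H:2
  CH3 → C:1 H:3
Element totals:
  C: 4
  H: 10
Molecular formula: C4H10.
gcd of subscripts = 2; dividing each by 2:
  C: 4/2 = 2
  H: 10/2 = 5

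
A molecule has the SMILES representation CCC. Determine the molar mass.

44.10 g/mol

Atom tally by fragment:
  CH3 → C:1 H:3
  CH2 → C:1 H:2
  CH3 → C:1 H:3
Element totals:
  C: 3
  H: 8
Molecular formula: C3H8.
  M = 3(12.011) + 8(1.008)
    = 36.033 + 8.064 = 44.097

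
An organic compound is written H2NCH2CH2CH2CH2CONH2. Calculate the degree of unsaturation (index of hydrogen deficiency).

Element totals:
  C: 5
  H: 12
  N: 2
  O: 1
Molecular formula: C5H12N2O.
DoU = (2C + 2 + N − H − X) / 2 = (2·5 + 2 + 2 − 12 − 0) / 2 = 1.

1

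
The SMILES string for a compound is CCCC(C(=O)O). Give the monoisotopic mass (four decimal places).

Atom tally by fragment:
  CH3 → C:1 H:3
  CH2 → C:1 H:2
  CH2 → C:1 H:2
  CH2COOH → C:2 H:3 O:2
Element totals:
  C: 5
  H: 10
  O: 2
Molecular formula: C5H10O2.
  M = 5(12.0) + 10(1.007825) + 2(15.994915)
    = 60.000000 + 10.078250 + 31.989830 = 102.068080

102.0681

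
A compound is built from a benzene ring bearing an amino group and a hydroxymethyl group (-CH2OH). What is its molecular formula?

Atom tally by fragment:
  benzene ring core → C:6 H:6
  (− 2 ring H displaced by substituents)
  + NH2 → N:1 H:2
  + CH2OH → C:1 H:3 O:1
Element totals:
  C: 7
  H: 9
  N: 1
  O: 1

C7H9NO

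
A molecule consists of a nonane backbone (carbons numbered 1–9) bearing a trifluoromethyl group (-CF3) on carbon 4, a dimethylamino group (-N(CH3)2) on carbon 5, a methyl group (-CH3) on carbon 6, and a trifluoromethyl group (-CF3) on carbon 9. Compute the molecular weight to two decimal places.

Atom tally by fragment:
  CH3 → C:1 H:3
  CH2 → C:1 H:2
  CH2 → C:1 H:2
  CH(CF3) → C:2 H:1 F:3
  CH(N(CH3)2) → C:3 H:7 N:1
  CH(CH3) → C:2 H:4
  CH2 → C:1 H:2
  CH2 → C:1 H:2
  CH2CF3 → C:2 H:2 F:3
Element totals:
  C: 14
  H: 25
  F: 6
  N: 1
Molecular formula: C14H25F6N.
  M = 14(12.011) + 25(1.008) + 6(18.998) + 14.007
    = 168.154 + 25.200 + 113.988 + 14.007 = 321.349

321.35 g/mol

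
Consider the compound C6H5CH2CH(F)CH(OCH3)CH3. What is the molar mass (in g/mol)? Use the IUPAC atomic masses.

182.24 g/mol

Element totals:
  C: 11
  H: 15
  F: 1
  O: 1
Molecular formula: C11H15FO.
  M = 11(12.011) + 15(1.008) + 18.998 + 15.999
    = 132.121 + 15.120 + 18.998 + 15.999 = 182.238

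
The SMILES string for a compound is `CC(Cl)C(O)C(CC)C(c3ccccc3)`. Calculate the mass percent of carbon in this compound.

68.86%

Atom tally by fragment:
  CH3 → C:1 H:3
  CH(Cl) → C:1 H:1 Cl:1
  CH(OH) → C:1 H:2 O:1
  CH(C2H5) → C:3 H:6
  CH2C6H5 → C:7 H:7
Element totals:
  C: 13
  H: 19
  Cl: 1
  O: 1
Molecular formula: C13H19ClO.
Molar mass = 226.744 g/mol.
Mass from C: 13 × 12.011 = 156.143 g/mol.
%C = 156.143 / 226.744 × 100 = 68.86%.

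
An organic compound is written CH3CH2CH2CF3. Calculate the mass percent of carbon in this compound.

Element totals:
  C: 4
  H: 7
  F: 3
Molecular formula: C4H7F3.
Molar mass = 112.094 g/mol.
Mass from C: 4 × 12.011 = 48.044 g/mol.
%C = 48.044 / 112.094 × 100 = 42.86%.

42.86%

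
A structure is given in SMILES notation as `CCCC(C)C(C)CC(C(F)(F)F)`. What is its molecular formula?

Atom tally by fragment:
  CH3 → C:1 H:3
  CH2 → C:1 H:2
  CH2 → C:1 H:2
  CH(CH3) → C:2 H:4
  CH(CH3) → C:2 H:4
  CH2 → C:1 H:2
  CH2CF3 → C:2 H:2 F:3
Element totals:
  C: 10
  H: 19
  F: 3

C10H19F3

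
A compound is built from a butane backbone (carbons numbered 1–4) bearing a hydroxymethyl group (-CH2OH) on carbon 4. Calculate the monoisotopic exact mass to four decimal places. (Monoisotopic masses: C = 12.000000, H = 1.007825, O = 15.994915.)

Atom tally by fragment:
  CH3 → C:1 H:3
  CH2 → C:1 H:2
  CH2 → C:1 H:2
  CH2CH2OH → C:2 H:5 O:1
Element totals:
  C: 5
  H: 12
  O: 1
Molecular formula: C5H12O.
  M = 5(12.0) + 12(1.007825) + 15.994915
    = 60.000000 + 12.093900 + 15.994915 = 88.088815

88.0888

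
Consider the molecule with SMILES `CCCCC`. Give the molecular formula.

C5H12

Atom tally by fragment:
  CH3 → C:1 H:3
  CH2 → C:1 H:2
  CH2 → C:1 H:2
  CH2 → C:1 H:2
  CH3 → C:1 H:3
Element totals:
  C: 5
  H: 12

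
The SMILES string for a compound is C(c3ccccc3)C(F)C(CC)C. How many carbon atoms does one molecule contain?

12

Atom tally by fragment:
  C6H5CH2 → C:7 H:7
  CH(F) → C:1 H:1 F:1
  CH(C2H5) → C:3 H:6
  CH3 → C:1 H:3
Element totals:
  C: 12
  H: 17
  F: 1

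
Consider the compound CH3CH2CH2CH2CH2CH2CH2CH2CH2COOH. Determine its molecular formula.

C10H20O2

Atom tally by fragment:
  CH3 → C:1 H:3
  CH2 → C:1 H:2
  CH2 → C:1 H:2
  CH2 → C:1 H:2
  CH2 → C:1 H:2
  CH2 → C:1 H:2
  CH2 → C:1 H:2
  CH2 → C:1 H:2
  CH2COOH → C:2 H:3 O:2
Element totals:
  C: 10
  H: 20
  O: 2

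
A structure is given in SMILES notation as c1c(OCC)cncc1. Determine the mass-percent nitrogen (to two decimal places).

Atom tally by fragment:
  pyridine ring core → C:5 H:5 N:1
  (− 1 ring H displaced by substituents)
  + OC2H5 → C:2 H:5 O:1
Element totals:
  C: 7
  H: 9
  N: 1
  O: 1
Molecular formula: C7H9NO.
Molar mass = 123.155 g/mol.
Mass from N: 1 × 14.007 = 14.007 g/mol.
%N = 14.007 / 123.155 × 100 = 11.37%.

11.37%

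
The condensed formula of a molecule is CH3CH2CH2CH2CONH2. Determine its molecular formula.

C5H11NO

Atom tally by fragment:
  CH3 → C:1 H:3
  CH2 → C:1 H:2
  CH2 → C:1 H:2
  CH2CONH2 → C:2 H:4 O:1 N:1
Element totals:
  C: 5
  H: 11
  N: 1
  O: 1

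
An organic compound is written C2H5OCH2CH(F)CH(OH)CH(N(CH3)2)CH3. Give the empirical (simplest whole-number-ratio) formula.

Element totals:
  C: 9
  H: 20
  F: 1
  N: 1
  O: 2
Molecular formula: C9H20FNO2.
gcd of subscripts (9, 1, 20, 1, 2) = 1, so the empirical formula equals the molecular formula.

C9H20FNO2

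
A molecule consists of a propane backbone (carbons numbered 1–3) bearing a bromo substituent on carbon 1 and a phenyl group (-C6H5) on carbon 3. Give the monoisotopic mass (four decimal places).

198.0044

Atom tally by fragment:
  BrCH2 → C:1 H:2 Br:1
  CH2 → C:1 H:2
  CH2C6H5 → C:7 H:7
Element totals:
  C: 9
  H: 11
  Br: 1
Molecular formula: C9H11Br.
  M = 9(12.0) + 11(1.007825) + 78.918338
    = 108.000000 + 11.086075 + 78.918338 = 198.004413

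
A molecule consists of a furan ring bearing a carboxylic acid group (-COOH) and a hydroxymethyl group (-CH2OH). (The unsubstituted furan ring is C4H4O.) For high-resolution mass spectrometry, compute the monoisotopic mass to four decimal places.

Atom tally by fragment:
  furan ring core → C:4 H:4 O:1
  (− 2 ring H displaced by substituents)
  + COOH → C:1 H:1 O:2
  + CH2OH → C:1 H:3 O:1
Element totals:
  C: 6
  H: 6
  O: 4
Molecular formula: C6H6O4.
  M = 6(12.0) + 6(1.007825) + 4(15.994915)
    = 72.000000 + 6.046950 + 63.979660 = 142.026610

142.0266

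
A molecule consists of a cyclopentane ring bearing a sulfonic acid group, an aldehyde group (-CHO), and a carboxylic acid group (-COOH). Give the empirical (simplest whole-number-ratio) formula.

Atom tally by fragment:
  cyclopentane ring core → C:5 H:10
  (− 3 ring H displaced by substituents)
  + SO3H → S:1 O:3 H:1
  + CHO → C:1 H:1 O:1
  + COOH → C:1 H:1 O:2
Element totals:
  C: 7
  H: 10
  O: 6
  S: 1
Molecular formula: C7H10O6S.
gcd of subscripts (7, 10, 6, 1) = 1, so the empirical formula equals the molecular formula.

C7H10O6S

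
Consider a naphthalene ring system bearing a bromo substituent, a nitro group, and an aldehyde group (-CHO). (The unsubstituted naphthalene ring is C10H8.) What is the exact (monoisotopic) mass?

278.9531

Atom tally by fragment:
  naphthalene ring system core → C:10 H:8
  (− 3 ring H displaced by substituents)
  + Br → Br:1
  + NO2 → N:1 O:2
  + CHO → C:1 H:1 O:1
Element totals:
  C: 11
  H: 6
  Br: 1
  N: 1
  O: 3
Molecular formula: C11H6BrNO3.
  M = 11(12.0) + 6(1.007825) + 78.918338 + 14.003074 + 3(15.994915)
    = 132.000000 + 6.046950 + 78.918338 + 14.003074 + 47.984745 = 278.953107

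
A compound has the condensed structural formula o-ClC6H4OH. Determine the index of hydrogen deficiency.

Element totals:
  C: 6
  H: 5
  Cl: 1
  O: 1
Molecular formula: C6H5ClO.
DoU = (2C + 2 + N − H − X) / 2 = (2·6 + 2 + 0 − 5 − 1) / 2 = 4.

4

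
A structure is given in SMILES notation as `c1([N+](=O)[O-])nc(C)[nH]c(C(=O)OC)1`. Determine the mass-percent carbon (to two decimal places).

38.93%

Atom tally by fragment:
  imidazole ring core → C:3 H:4 N:2
  (− 3 ring H displaced by substituents)
  + NO2 → N:1 O:2
  + CH3 → C:1 H:3
  + COOCH3 → C:2 H:3 O:2
Element totals:
  C: 6
  H: 7
  N: 3
  O: 4
Molecular formula: C6H7N3O4.
Molar mass = 185.139 g/mol.
Mass from C: 6 × 12.011 = 72.066 g/mol.
%C = 72.066 / 185.139 × 100 = 38.93%.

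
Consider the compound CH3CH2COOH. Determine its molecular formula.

Atom tally by fragment:
  CH3 → C:1 H:3
  CH2COOH → C:2 H:3 O:2
Element totals:
  C: 3
  H: 6
  O: 2

C3H6O2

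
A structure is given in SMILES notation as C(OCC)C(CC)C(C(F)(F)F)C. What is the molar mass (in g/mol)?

198.23 g/mol

Atom tally by fragment:
  C2H5OCH2 → C:3 H:7 O:1
  CH(C2H5) → C:3 H:6
  CH(CF3) → C:2 H:1 F:3
  CH3 → C:1 H:3
Element totals:
  C: 9
  H: 17
  F: 3
  O: 1
Molecular formula: C9H17F3O.
  M = 9(12.011) + 17(1.008) + 3(18.998) + 15.999
    = 108.099 + 17.136 + 56.994 + 15.999 = 198.228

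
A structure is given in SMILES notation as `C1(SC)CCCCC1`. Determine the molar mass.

Atom tally by fragment:
  cyclohexane ring core → C:6 H:12
  (− 1 ring H displaced by substituents)
  + SCH3 → C:1 H:3 S:1
Element totals:
  C: 7
  H: 14
  S: 1
Molecular formula: C7H14S.
  M = 7(12.011) + 14(1.008) + 32.06
    = 84.077 + 14.112 + 32.060 = 130.249

130.25 g/mol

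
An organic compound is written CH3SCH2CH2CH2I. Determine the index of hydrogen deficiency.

Element totals:
  C: 4
  H: 9
  I: 1
  S: 1
Molecular formula: C4H9IS.
DoU = (2C + 2 + N − H − X) / 2 = (2·4 + 2 + 0 − 9 − 1) / 2 = 0.

0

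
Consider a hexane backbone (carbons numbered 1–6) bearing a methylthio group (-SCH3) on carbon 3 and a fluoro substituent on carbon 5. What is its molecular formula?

C7H15FS

Atom tally by fragment:
  CH3 → C:1 H:3
  CH2 → C:1 H:2
  CH(SCH3) → C:2 H:4 S:1
  CH2 → C:1 H:2
  CH(F) → C:1 H:1 F:1
  CH3 → C:1 H:3
Element totals:
  C: 7
  H: 15
  F: 1
  S: 1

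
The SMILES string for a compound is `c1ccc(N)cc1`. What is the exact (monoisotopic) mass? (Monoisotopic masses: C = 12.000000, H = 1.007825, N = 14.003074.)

Atom tally by fragment:
  benzene ring core → C:6 H:6
  (− 1 ring H displaced by substituents)
  + NH2 → N:1 H:2
Element totals:
  C: 6
  H: 7
  N: 1
Molecular formula: C6H7N.
  M = 6(12.0) + 7(1.007825) + 14.003074
    = 72.000000 + 7.054775 + 14.003074 = 93.057849

93.0578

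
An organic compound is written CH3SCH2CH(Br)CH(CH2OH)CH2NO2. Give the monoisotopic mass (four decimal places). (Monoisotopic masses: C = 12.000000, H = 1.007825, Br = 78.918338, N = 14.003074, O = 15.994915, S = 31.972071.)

256.9721

Atom tally by fragment:
  CH3SCH2 → C:2 H:5 S:1
  CH(Br) → C:1 H:1 Br:1
  CH(CH2OH) → C:2 H:4 O:1
  CH2NO2 → C:1 H:2 N:1 O:2
Element totals:
  C: 6
  H: 12
  Br: 1
  N: 1
  O: 3
  S: 1
Molecular formula: C6H12BrNO3S.
  M = 6(12.0) + 12(1.007825) + 78.918338 + 14.003074 + 3(15.994915) + 31.972071
    = 72.000000 + 12.093900 + 78.918338 + 14.003074 + 47.984745 + 31.972071 = 256.972128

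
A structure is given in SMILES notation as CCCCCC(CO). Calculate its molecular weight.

116.20 g/mol

Atom tally by fragment:
  CH3 → C:1 H:3
  CH2 → C:1 H:2
  CH2 → C:1 H:2
  CH2 → C:1 H:2
  CH2 → C:1 H:2
  CH2CH2OH → C:2 H:5 O:1
Element totals:
  C: 7
  H: 16
  O: 1
Molecular formula: C7H16O.
  M = 7(12.011) + 16(1.008) + 15.999
    = 84.077 + 16.128 + 15.999 = 116.204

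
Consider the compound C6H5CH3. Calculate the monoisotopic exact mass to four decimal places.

Element totals:
  C: 7
  H: 8
Molecular formula: C7H8.
  M = 7(12.0) + 8(1.007825)
    = 84.000000 + 8.062600 = 92.062600

92.0626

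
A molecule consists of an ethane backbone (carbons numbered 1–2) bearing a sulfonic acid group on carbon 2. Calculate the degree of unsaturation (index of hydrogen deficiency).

0

Atom tally by fragment:
  CH3 → C:1 H:3
  CH2SO3H → C:1 H:3 S:1 O:3
Element totals:
  C: 2
  H: 6
  O: 3
  S: 1
Molecular formula: C2H6O3S.
DoU = (2C + 2 + N − H − X) / 2 = (2·2 + 2 + 0 − 6 − 0) / 2 = 0.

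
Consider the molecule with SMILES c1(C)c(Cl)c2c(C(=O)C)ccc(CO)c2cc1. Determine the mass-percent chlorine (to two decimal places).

14.25%

Atom tally by fragment:
  naphthalene ring system core → C:10 H:8
  (− 4 ring H displaced by substituents)
  + CH3 → C:1 H:3
  + Cl → Cl:1
  + COCH3 → C:2 H:3 O:1
  + CH2OH → C:1 H:3 O:1
Element totals:
  C: 14
  H: 13
  Cl: 1
  O: 2
Molecular formula: C14H13ClO2.
Molar mass = 248.706 g/mol.
Mass from Cl: 1 × 35.45 = 35.450 g/mol.
%Cl = 35.450 / 248.706 × 100 = 14.25%.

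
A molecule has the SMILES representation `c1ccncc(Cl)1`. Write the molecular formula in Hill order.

Atom tally by fragment:
  pyridine ring core → C:5 H:5 N:1
  (− 1 ring H displaced by substituents)
  + Cl → Cl:1
Element totals:
  C: 5
  H: 4
  Cl: 1
  N: 1

C5H4ClN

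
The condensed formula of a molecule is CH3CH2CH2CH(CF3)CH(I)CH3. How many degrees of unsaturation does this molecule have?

Atom tally by fragment:
  CH3 → C:1 H:3
  CH2 → C:1 H:2
  CH2 → C:1 H:2
  CH(CF3) → C:2 H:1 F:3
  CH(I) → C:1 H:1 I:1
  CH3 → C:1 H:3
Element totals:
  C: 7
  H: 12
  F: 3
  I: 1
Molecular formula: C7H12F3I.
DoU = (2C + 2 + N − H − X) / 2 = (2·7 + 2 + 0 − 12 − 4) / 2 = 0.

0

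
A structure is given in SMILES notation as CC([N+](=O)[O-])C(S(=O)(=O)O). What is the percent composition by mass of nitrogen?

8.28%

Atom tally by fragment:
  CH3 → C:1 H:3
  CH(NO2) → C:1 H:1 N:1 O:2
  CH2SO3H → C:1 H:3 S:1 O:3
Element totals:
  C: 3
  H: 7
  N: 1
  O: 5
  S: 1
Molecular formula: C3H7NO5S.
Molar mass = 169.151 g/mol.
Mass from N: 1 × 14.007 = 14.007 g/mol.
%N = 14.007 / 169.151 × 100 = 8.28%.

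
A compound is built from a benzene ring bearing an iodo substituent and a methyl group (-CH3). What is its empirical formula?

C7H7I

Atom tally by fragment:
  benzene ring core → C:6 H:6
  (− 2 ring H displaced by substituents)
  + I → I:1
  + CH3 → C:1 H:3
Element totals:
  C: 7
  H: 7
  I: 1
Molecular formula: C7H7I.
gcd of subscripts (7, 7, 1) = 1, so the empirical formula equals the molecular formula.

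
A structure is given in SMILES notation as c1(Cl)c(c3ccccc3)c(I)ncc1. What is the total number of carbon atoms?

11

Atom tally by fragment:
  pyridine ring core → C:5 H:5 N:1
  (− 3 ring H displaced by substituents)
  + Cl → Cl:1
  + C6H5 → C:6 H:5
  + I → I:1
Element totals:
  C: 11
  H: 7
  Cl: 1
  I: 1
  N: 1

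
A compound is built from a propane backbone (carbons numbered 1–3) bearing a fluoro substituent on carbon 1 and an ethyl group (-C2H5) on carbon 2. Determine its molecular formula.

Atom tally by fragment:
  FCH2 → C:1 H:2 F:1
  CH(C2H5) → C:3 H:6
  CH3 → C:1 H:3
Element totals:
  C: 5
  H: 11
  F: 1

C5H11F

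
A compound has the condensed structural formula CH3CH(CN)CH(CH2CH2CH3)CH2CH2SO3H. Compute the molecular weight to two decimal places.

219.30 g/mol

Atom tally by fragment:
  CH3 → C:1 H:3
  CH(CN) → C:2 H:1 N:1
  CH(CH2CH2CH3) → C:4 H:8
  CH2 → C:1 H:2
  CH2SO3H → C:1 H:3 S:1 O:3
Element totals:
  C: 9
  H: 17
  N: 1
  O: 3
  S: 1
Molecular formula: C9H17NO3S.
  M = 9(12.011) + 17(1.008) + 14.007 + 3(15.999) + 32.06
    = 108.099 + 17.136 + 14.007 + 47.997 + 32.060 = 219.299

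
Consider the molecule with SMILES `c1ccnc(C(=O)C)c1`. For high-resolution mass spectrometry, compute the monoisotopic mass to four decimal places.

121.0528

Atom tally by fragment:
  pyridine ring core → C:5 H:5 N:1
  (− 1 ring H displaced by substituents)
  + COCH3 → C:2 H:3 O:1
Element totals:
  C: 7
  H: 7
  N: 1
  O: 1
Molecular formula: C7H7NO.
  M = 7(12.0) + 7(1.007825) + 14.003074 + 15.994915
    = 84.000000 + 7.054775 + 14.003074 + 15.994915 = 121.052764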